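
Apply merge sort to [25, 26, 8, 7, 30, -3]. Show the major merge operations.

Divide and conquer:
  Merge [26] + [8] -> [8, 26]
  Merge [25] + [8, 26] -> [8, 25, 26]
  Merge [30] + [-3] -> [-3, 30]
  Merge [7] + [-3, 30] -> [-3, 7, 30]
  Merge [8, 25, 26] + [-3, 7, 30] -> [-3, 7, 8, 25, 26, 30]


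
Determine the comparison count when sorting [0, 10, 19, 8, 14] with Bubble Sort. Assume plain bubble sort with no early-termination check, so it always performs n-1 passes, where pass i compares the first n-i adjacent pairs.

Pass 1: compare adjacent pairs (0,1)..(3,4) = 4 comparison(s), 2 swap(s) -> [0, 10, 8, 14, 19]
Pass 2: compare adjacent pairs (0,1)..(2,3) = 3 comparison(s), 1 swap(s) -> [0, 8, 10, 14, 19]
Pass 3: compare adjacent pairs (0,1)..(1,2) = 2 comparison(s), 0 swap(s) -> [0, 8, 10, 14, 19]
Pass 4: compare adjacent pairs (0,1)..(0,1) = 1 comparison(s), 0 swap(s) -> [0, 8, 10, 14, 19]
Total comparisons: 4 + 3 + 2 + 1 = 10


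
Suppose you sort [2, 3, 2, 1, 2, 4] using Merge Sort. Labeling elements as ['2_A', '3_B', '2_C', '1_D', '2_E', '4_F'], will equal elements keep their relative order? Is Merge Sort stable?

Trace Merge Sort on the labeled array (the key is the number; the letter only tracks identity):
  Merge [3_B] + [2_C] -> [2_C, 3_B]
  Merge [2_A] + [2_C, 3_B] -> [2_A, 2_C, 3_B]
  Merge [2_E] + [4_F] -> [2_E, 4_F]
  Merge [1_D] + [2_E, 4_F] -> [1_D, 2_E, 4_F]
  Merge [2_A, 2_C, 3_B] + [1_D, 2_E, 4_F] -> [1_D, 2_A, 2_C, 2_E, 3_B, 4_F]
Final order: [1_D, 2_A, 2_C, 2_E, 3_B, 4_F]
Equal keys:
  value 2: originally 2_A, 2_C, 2_E; after sorting 2_A, 2_C, 2_E -> order preserved
All equal keys kept their original relative order. Merge Sort is stable: when the heads of the two halves are equal the merge takes from the left half first.
Answer: Stable


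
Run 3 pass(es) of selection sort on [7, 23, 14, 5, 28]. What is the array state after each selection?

Pass 1: Select minimum 5 at index 3, swap -> [5, 23, 14, 7, 28]
Pass 2: Select minimum 7 at index 3, swap -> [5, 7, 14, 23, 28]
Pass 3: Select minimum 14 at index 2, swap -> [5, 7, 14, 23, 28]


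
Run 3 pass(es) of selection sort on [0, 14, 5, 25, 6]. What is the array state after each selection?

Pass 1: Select minimum 0 at index 0, swap -> [0, 14, 5, 25, 6]
Pass 2: Select minimum 5 at index 2, swap -> [0, 5, 14, 25, 6]
Pass 3: Select minimum 6 at index 4, swap -> [0, 5, 6, 25, 14]


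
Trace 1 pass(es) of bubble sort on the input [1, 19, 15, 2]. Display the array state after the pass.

After pass 1: [1, 15, 2, 19] (2 swaps)
Total swaps: 2


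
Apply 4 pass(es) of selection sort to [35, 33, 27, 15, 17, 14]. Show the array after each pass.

Pass 1: Select minimum 14 at index 5, swap -> [14, 33, 27, 15, 17, 35]
Pass 2: Select minimum 15 at index 3, swap -> [14, 15, 27, 33, 17, 35]
Pass 3: Select minimum 17 at index 4, swap -> [14, 15, 17, 33, 27, 35]
Pass 4: Select minimum 27 at index 4, swap -> [14, 15, 17, 27, 33, 35]


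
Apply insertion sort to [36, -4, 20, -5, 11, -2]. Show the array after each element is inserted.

First element 36 is already 'sorted'
Insert -4: shifted 1 elements -> [-4, 36, 20, -5, 11, -2]
Insert 20: shifted 1 elements -> [-4, 20, 36, -5, 11, -2]
Insert -5: shifted 3 elements -> [-5, -4, 20, 36, 11, -2]
Insert 11: shifted 2 elements -> [-5, -4, 11, 20, 36, -2]
Insert -2: shifted 3 elements -> [-5, -4, -2, 11, 20, 36]


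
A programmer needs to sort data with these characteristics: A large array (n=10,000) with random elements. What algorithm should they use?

Best choice: Quicksort or Mergesort
Reason: Both have O(n log n) average case; quicksort has lower constant factors


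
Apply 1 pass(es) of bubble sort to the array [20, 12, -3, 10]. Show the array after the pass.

After pass 1: [12, -3, 10, 20] (3 swaps)
Total swaps: 3


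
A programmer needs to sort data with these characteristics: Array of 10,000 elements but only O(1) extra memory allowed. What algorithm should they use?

Best choice: Heapsort
Reason: Heapsort rearranges the array in place using O(1) auxiliary space and still guarantees O(n log n) time; quicksort partitions in place but needs Theta(log n) stack space for recursion (O(n) in the worst case), and mergesort requires O(n) auxiliary space


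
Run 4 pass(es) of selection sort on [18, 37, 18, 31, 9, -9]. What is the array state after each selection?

Pass 1: Select minimum -9 at index 5, swap -> [-9, 37, 18, 31, 9, 18]
Pass 2: Select minimum 9 at index 4, swap -> [-9, 9, 18, 31, 37, 18]
Pass 3: Select minimum 18 at index 2, swap -> [-9, 9, 18, 31, 37, 18]
Pass 4: Select minimum 18 at index 5, swap -> [-9, 9, 18, 18, 37, 31]


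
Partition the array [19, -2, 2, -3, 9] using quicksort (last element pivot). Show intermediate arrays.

Partition 1: pivot=9 at index 3 -> [-2, 2, -3, 9, 19]
Partition 2: pivot=-3 at index 0 -> [-3, 2, -2, 9, 19]
Partition 3: pivot=-2 at index 1 -> [-3, -2, 2, 9, 19]


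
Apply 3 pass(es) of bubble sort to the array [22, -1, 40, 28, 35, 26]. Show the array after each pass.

After pass 1: [-1, 22, 28, 35, 26, 40] (4 swaps)
After pass 2: [-1, 22, 28, 26, 35, 40] (1 swaps)
After pass 3: [-1, 22, 26, 28, 35, 40] (1 swaps)
Total swaps: 6


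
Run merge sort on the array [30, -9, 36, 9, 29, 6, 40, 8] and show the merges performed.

Divide and conquer:
  Merge [30] + [-9] -> [-9, 30]
  Merge [36] + [9] -> [9, 36]
  Merge [-9, 30] + [9, 36] -> [-9, 9, 30, 36]
  Merge [29] + [6] -> [6, 29]
  Merge [40] + [8] -> [8, 40]
  Merge [6, 29] + [8, 40] -> [6, 8, 29, 40]
  Merge [-9, 9, 30, 36] + [6, 8, 29, 40] -> [-9, 6, 8, 9, 29, 30, 36, 40]


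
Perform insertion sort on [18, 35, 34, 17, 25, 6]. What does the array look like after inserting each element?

First element 18 is already 'sorted'
Insert 35: shifted 0 elements -> [18, 35, 34, 17, 25, 6]
Insert 34: shifted 1 elements -> [18, 34, 35, 17, 25, 6]
Insert 17: shifted 3 elements -> [17, 18, 34, 35, 25, 6]
Insert 25: shifted 2 elements -> [17, 18, 25, 34, 35, 6]
Insert 6: shifted 5 elements -> [6, 17, 18, 25, 34, 35]


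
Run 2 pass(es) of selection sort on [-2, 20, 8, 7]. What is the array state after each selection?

Pass 1: Select minimum -2 at index 0, swap -> [-2, 20, 8, 7]
Pass 2: Select minimum 7 at index 3, swap -> [-2, 7, 8, 20]


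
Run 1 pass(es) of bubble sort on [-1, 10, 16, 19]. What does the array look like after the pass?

After pass 1: [-1, 10, 16, 19] (0 swaps)
Total swaps: 0


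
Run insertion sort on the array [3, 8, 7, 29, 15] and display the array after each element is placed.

First element 3 is already 'sorted'
Insert 8: shifted 0 elements -> [3, 8, 7, 29, 15]
Insert 7: shifted 1 elements -> [3, 7, 8, 29, 15]
Insert 29: shifted 0 elements -> [3, 7, 8, 29, 15]
Insert 15: shifted 1 elements -> [3, 7, 8, 15, 29]


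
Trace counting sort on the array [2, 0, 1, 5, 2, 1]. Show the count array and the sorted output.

Count array: [1, 2, 2, 0, 0, 1]
(count[i] = number of elements equal to i)
Cumulative count: [1, 3, 5, 5, 5, 6]
Sorted: [0, 1, 1, 2, 2, 5]


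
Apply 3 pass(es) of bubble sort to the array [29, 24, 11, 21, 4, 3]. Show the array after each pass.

After pass 1: [24, 11, 21, 4, 3, 29] (5 swaps)
After pass 2: [11, 21, 4, 3, 24, 29] (4 swaps)
After pass 3: [11, 4, 3, 21, 24, 29] (2 swaps)
Total swaps: 11


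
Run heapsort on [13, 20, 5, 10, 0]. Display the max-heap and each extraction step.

Build heap: [20, 13, 5, 10, 0]
Extract 20: [13, 10, 5, 0, 20]
Extract 13: [10, 0, 5, 13, 20]
Extract 10: [5, 0, 10, 13, 20]
Extract 5: [0, 5, 10, 13, 20]


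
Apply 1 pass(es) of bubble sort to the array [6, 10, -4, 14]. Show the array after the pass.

After pass 1: [6, -4, 10, 14] (1 swaps)
Total swaps: 1


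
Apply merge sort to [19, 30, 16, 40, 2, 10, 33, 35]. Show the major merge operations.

Divide and conquer:
  Merge [19] + [30] -> [19, 30]
  Merge [16] + [40] -> [16, 40]
  Merge [19, 30] + [16, 40] -> [16, 19, 30, 40]
  Merge [2] + [10] -> [2, 10]
  Merge [33] + [35] -> [33, 35]
  Merge [2, 10] + [33, 35] -> [2, 10, 33, 35]
  Merge [16, 19, 30, 40] + [2, 10, 33, 35] -> [2, 10, 16, 19, 30, 33, 35, 40]


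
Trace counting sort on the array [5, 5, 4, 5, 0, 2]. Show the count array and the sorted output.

Count array: [1, 0, 1, 0, 1, 3]
(count[i] = number of elements equal to i)
Cumulative count: [1, 1, 2, 2, 3, 6]
Sorted: [0, 2, 4, 5, 5, 5]


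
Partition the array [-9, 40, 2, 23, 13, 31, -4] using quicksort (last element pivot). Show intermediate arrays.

Partition 1: pivot=-4 at index 1 -> [-9, -4, 2, 23, 13, 31, 40]
Partition 2: pivot=40 at index 6 -> [-9, -4, 2, 23, 13, 31, 40]
Partition 3: pivot=31 at index 5 -> [-9, -4, 2, 23, 13, 31, 40]
Partition 4: pivot=13 at index 3 -> [-9, -4, 2, 13, 23, 31, 40]


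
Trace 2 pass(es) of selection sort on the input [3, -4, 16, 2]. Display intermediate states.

Pass 1: Select minimum -4 at index 1, swap -> [-4, 3, 16, 2]
Pass 2: Select minimum 2 at index 3, swap -> [-4, 2, 16, 3]


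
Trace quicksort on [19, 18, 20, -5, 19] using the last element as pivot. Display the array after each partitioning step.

Partition 1: pivot=19 at index 3 -> [19, 18, -5, 19, 20]
Partition 2: pivot=-5 at index 0 -> [-5, 18, 19, 19, 20]
Partition 3: pivot=19 at index 2 -> [-5, 18, 19, 19, 20]


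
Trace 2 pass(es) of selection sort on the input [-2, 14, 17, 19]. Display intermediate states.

Pass 1: Select minimum -2 at index 0, swap -> [-2, 14, 17, 19]
Pass 2: Select minimum 14 at index 1, swap -> [-2, 14, 17, 19]


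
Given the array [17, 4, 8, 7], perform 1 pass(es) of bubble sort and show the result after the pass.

After pass 1: [4, 8, 7, 17] (3 swaps)
Total swaps: 3


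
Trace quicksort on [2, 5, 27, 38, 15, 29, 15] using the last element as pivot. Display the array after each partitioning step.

Partition 1: pivot=15 at index 3 -> [2, 5, 15, 15, 27, 29, 38]
Partition 2: pivot=15 at index 2 -> [2, 5, 15, 15, 27, 29, 38]
Partition 3: pivot=5 at index 1 -> [2, 5, 15, 15, 27, 29, 38]
Partition 4: pivot=38 at index 6 -> [2, 5, 15, 15, 27, 29, 38]
Partition 5: pivot=29 at index 5 -> [2, 5, 15, 15, 27, 29, 38]


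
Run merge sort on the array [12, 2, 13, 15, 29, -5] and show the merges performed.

Divide and conquer:
  Merge [2] + [13] -> [2, 13]
  Merge [12] + [2, 13] -> [2, 12, 13]
  Merge [29] + [-5] -> [-5, 29]
  Merge [15] + [-5, 29] -> [-5, 15, 29]
  Merge [2, 12, 13] + [-5, 15, 29] -> [-5, 2, 12, 13, 15, 29]


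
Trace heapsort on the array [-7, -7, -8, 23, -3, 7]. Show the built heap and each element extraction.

Build heap: [23, -3, 7, -7, -7, -8]
Extract 23: [7, -3, -8, -7, -7, 23]
Extract 7: [-3, -7, -8, -7, 7, 23]
Extract -3: [-7, -7, -8, -3, 7, 23]
Extract -7: [-7, -8, -7, -3, 7, 23]
Extract -7: [-8, -7, -7, -3, 7, 23]


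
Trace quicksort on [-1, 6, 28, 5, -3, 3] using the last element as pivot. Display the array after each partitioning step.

Partition 1: pivot=3 at index 2 -> [-1, -3, 3, 5, 6, 28]
Partition 2: pivot=-3 at index 0 -> [-3, -1, 3, 5, 6, 28]
Partition 3: pivot=28 at index 5 -> [-3, -1, 3, 5, 6, 28]
Partition 4: pivot=6 at index 4 -> [-3, -1, 3, 5, 6, 28]


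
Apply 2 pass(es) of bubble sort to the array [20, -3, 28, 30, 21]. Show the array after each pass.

After pass 1: [-3, 20, 28, 21, 30] (2 swaps)
After pass 2: [-3, 20, 21, 28, 30] (1 swaps)
Total swaps: 3


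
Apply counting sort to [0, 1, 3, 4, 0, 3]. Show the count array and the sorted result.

Count array: [2, 1, 0, 2, 1]
(count[i] = number of elements equal to i)
Cumulative count: [2, 3, 3, 5, 6]
Sorted: [0, 0, 1, 3, 3, 4]


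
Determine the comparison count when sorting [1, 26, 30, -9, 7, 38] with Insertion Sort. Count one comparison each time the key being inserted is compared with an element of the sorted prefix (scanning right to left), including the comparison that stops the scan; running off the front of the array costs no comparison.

Insert 26: 1 <= 26 (stop) = 1 comparison(s) -> [1, 26, 30, -9, 7, 38]
Insert 30: 26 <= 30 (stop) = 1 comparison(s) -> [1, 26, 30, -9, 7, 38]
Insert -9: 30 > -9 (shift), 26 > -9 (shift), 1 > -9 (shift), reached front = 3 comparison(s) -> [-9, 1, 26, 30, 7, 38]
Insert 7: 30 > 7 (shift), 26 > 7 (shift), 1 <= 7 (stop) = 3 comparison(s) -> [-9, 1, 7, 26, 30, 38]
Insert 38: 30 <= 38 (stop) = 1 comparison(s) -> [-9, 1, 7, 26, 30, 38]
Total comparisons: 1 + 1 + 3 + 3 + 1 = 9


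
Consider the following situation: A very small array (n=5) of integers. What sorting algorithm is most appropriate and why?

Best choice: Insertion sort
Reason: For tiny inputs the O(n^2) overhead is negligible and insertion sort has minimal constant factors


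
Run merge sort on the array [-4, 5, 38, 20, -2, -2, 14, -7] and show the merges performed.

Divide and conquer:
  Merge [-4] + [5] -> [-4, 5]
  Merge [38] + [20] -> [20, 38]
  Merge [-4, 5] + [20, 38] -> [-4, 5, 20, 38]
  Merge [-2] + [-2] -> [-2, -2]
  Merge [14] + [-7] -> [-7, 14]
  Merge [-2, -2] + [-7, 14] -> [-7, -2, -2, 14]
  Merge [-4, 5, 20, 38] + [-7, -2, -2, 14] -> [-7, -4, -2, -2, 5, 14, 20, 38]


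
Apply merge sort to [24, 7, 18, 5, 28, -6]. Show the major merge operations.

Divide and conquer:
  Merge [7] + [18] -> [7, 18]
  Merge [24] + [7, 18] -> [7, 18, 24]
  Merge [28] + [-6] -> [-6, 28]
  Merge [5] + [-6, 28] -> [-6, 5, 28]
  Merge [7, 18, 24] + [-6, 5, 28] -> [-6, 5, 7, 18, 24, 28]


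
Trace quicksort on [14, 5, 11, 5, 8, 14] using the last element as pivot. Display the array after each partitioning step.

Partition 1: pivot=14 at index 5 -> [14, 5, 11, 5, 8, 14]
Partition 2: pivot=8 at index 2 -> [5, 5, 8, 14, 11, 14]
Partition 3: pivot=5 at index 1 -> [5, 5, 8, 14, 11, 14]
Partition 4: pivot=11 at index 3 -> [5, 5, 8, 11, 14, 14]


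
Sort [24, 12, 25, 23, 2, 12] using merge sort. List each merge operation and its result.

Divide and conquer:
  Merge [12] + [25] -> [12, 25]
  Merge [24] + [12, 25] -> [12, 24, 25]
  Merge [2] + [12] -> [2, 12]
  Merge [23] + [2, 12] -> [2, 12, 23]
  Merge [12, 24, 25] + [2, 12, 23] -> [2, 12, 12, 23, 24, 25]


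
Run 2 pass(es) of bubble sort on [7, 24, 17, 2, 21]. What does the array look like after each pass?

After pass 1: [7, 17, 2, 21, 24] (3 swaps)
After pass 2: [7, 2, 17, 21, 24] (1 swaps)
Total swaps: 4


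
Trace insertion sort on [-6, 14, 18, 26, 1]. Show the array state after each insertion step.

First element -6 is already 'sorted'
Insert 14: shifted 0 elements -> [-6, 14, 18, 26, 1]
Insert 18: shifted 0 elements -> [-6, 14, 18, 26, 1]
Insert 26: shifted 0 elements -> [-6, 14, 18, 26, 1]
Insert 1: shifted 3 elements -> [-6, 1, 14, 18, 26]


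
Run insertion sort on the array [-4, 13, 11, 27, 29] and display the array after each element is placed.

First element -4 is already 'sorted'
Insert 13: shifted 0 elements -> [-4, 13, 11, 27, 29]
Insert 11: shifted 1 elements -> [-4, 11, 13, 27, 29]
Insert 27: shifted 0 elements -> [-4, 11, 13, 27, 29]
Insert 29: shifted 0 elements -> [-4, 11, 13, 27, 29]


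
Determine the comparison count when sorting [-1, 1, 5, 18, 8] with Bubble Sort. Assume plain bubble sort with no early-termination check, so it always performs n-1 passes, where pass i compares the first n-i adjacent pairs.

Pass 1: compare adjacent pairs (0,1)..(3,4) = 4 comparison(s), 1 swap(s) -> [-1, 1, 5, 8, 18]
Pass 2: compare adjacent pairs (0,1)..(2,3) = 3 comparison(s), 0 swap(s) -> [-1, 1, 5, 8, 18]
Pass 3: compare adjacent pairs (0,1)..(1,2) = 2 comparison(s), 0 swap(s) -> [-1, 1, 5, 8, 18]
Pass 4: compare adjacent pairs (0,1)..(0,1) = 1 comparison(s), 0 swap(s) -> [-1, 1, 5, 8, 18]
Total comparisons: 4 + 3 + 2 + 1 = 10


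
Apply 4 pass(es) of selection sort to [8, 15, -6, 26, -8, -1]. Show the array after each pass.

Pass 1: Select minimum -8 at index 4, swap -> [-8, 15, -6, 26, 8, -1]
Pass 2: Select minimum -6 at index 2, swap -> [-8, -6, 15, 26, 8, -1]
Pass 3: Select minimum -1 at index 5, swap -> [-8, -6, -1, 26, 8, 15]
Pass 4: Select minimum 8 at index 4, swap -> [-8, -6, -1, 8, 26, 15]


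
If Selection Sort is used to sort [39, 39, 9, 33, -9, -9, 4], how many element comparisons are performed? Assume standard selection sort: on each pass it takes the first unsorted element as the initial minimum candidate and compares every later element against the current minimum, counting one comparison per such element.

Pass 1: scan indices 1..6 for the minimum = 6 comparison(s); min is -9, place at index 0 -> [-9, 39, 9, 33, 39, -9, 4]
Pass 2: scan indices 2..6 for the minimum = 5 comparison(s); min is -9, place at index 1 -> [-9, -9, 9, 33, 39, 39, 4]
Pass 3: scan indices 3..6 for the minimum = 4 comparison(s); min is 4, place at index 2 -> [-9, -9, 4, 33, 39, 39, 9]
Pass 4: scan indices 4..6 for the minimum = 3 comparison(s); min is 9, place at index 3 -> [-9, -9, 4, 9, 39, 39, 33]
Pass 5: scan indices 5..6 for the minimum = 2 comparison(s); min is 33, place at index 4 -> [-9, -9, 4, 9, 33, 39, 39]
Pass 6: scan indices 6..6 for the minimum = 1 comparison(s); min is 39, place at index 5 -> [-9, -9, 4, 9, 33, 39, 39]
Selection sort always scans the whole unsorted suffix, so the count is (n-1) + (n-2) + ... + 1 = n(n-1)/2 = 7*6/2 = 21 regardless of the input order.
Total comparisons: 6 + 5 + 4 + 3 + 2 + 1 = 21


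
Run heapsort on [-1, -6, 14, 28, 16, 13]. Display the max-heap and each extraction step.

Build heap: [28, 16, 14, -6, -1, 13]
Extract 28: [16, 13, 14, -6, -1, 28]
Extract 16: [14, 13, -1, -6, 16, 28]
Extract 14: [13, -6, -1, 14, 16, 28]
Extract 13: [-1, -6, 13, 14, 16, 28]
Extract -1: [-6, -1, 13, 14, 16, 28]


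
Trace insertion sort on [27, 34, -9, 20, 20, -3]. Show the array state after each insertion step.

First element 27 is already 'sorted'
Insert 34: shifted 0 elements -> [27, 34, -9, 20, 20, -3]
Insert -9: shifted 2 elements -> [-9, 27, 34, 20, 20, -3]
Insert 20: shifted 2 elements -> [-9, 20, 27, 34, 20, -3]
Insert 20: shifted 2 elements -> [-9, 20, 20, 27, 34, -3]
Insert -3: shifted 4 elements -> [-9, -3, 20, 20, 27, 34]


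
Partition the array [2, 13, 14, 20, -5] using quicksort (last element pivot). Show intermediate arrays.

Partition 1: pivot=-5 at index 0 -> [-5, 13, 14, 20, 2]
Partition 2: pivot=2 at index 1 -> [-5, 2, 14, 20, 13]
Partition 3: pivot=13 at index 2 -> [-5, 2, 13, 20, 14]
Partition 4: pivot=14 at index 3 -> [-5, 2, 13, 14, 20]


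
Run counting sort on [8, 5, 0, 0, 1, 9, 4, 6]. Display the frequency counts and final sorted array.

Count array: [2, 1, 0, 0, 1, 1, 1, 0, 1, 1]
(count[i] = number of elements equal to i)
Cumulative count: [2, 3, 3, 3, 4, 5, 6, 6, 7, 8]
Sorted: [0, 0, 1, 4, 5, 6, 8, 9]


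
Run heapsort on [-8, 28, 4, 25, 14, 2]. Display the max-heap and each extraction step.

Build heap: [28, 25, 4, -8, 14, 2]
Extract 28: [25, 14, 4, -8, 2, 28]
Extract 25: [14, 2, 4, -8, 25, 28]
Extract 14: [4, 2, -8, 14, 25, 28]
Extract 4: [2, -8, 4, 14, 25, 28]
Extract 2: [-8, 2, 4, 14, 25, 28]


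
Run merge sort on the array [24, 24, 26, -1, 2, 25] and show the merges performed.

Divide and conquer:
  Merge [24] + [26] -> [24, 26]
  Merge [24] + [24, 26] -> [24, 24, 26]
  Merge [2] + [25] -> [2, 25]
  Merge [-1] + [2, 25] -> [-1, 2, 25]
  Merge [24, 24, 26] + [-1, 2, 25] -> [-1, 2, 24, 24, 25, 26]


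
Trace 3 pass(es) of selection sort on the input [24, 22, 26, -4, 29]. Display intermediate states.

Pass 1: Select minimum -4 at index 3, swap -> [-4, 22, 26, 24, 29]
Pass 2: Select minimum 22 at index 1, swap -> [-4, 22, 26, 24, 29]
Pass 3: Select minimum 24 at index 3, swap -> [-4, 22, 24, 26, 29]


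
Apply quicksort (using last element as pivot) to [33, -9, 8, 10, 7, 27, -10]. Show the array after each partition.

Partition 1: pivot=-10 at index 0 -> [-10, -9, 8, 10, 7, 27, 33]
Partition 2: pivot=33 at index 6 -> [-10, -9, 8, 10, 7, 27, 33]
Partition 3: pivot=27 at index 5 -> [-10, -9, 8, 10, 7, 27, 33]
Partition 4: pivot=7 at index 2 -> [-10, -9, 7, 10, 8, 27, 33]
Partition 5: pivot=8 at index 3 -> [-10, -9, 7, 8, 10, 27, 33]


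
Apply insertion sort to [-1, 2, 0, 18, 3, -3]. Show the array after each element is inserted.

First element -1 is already 'sorted'
Insert 2: shifted 0 elements -> [-1, 2, 0, 18, 3, -3]
Insert 0: shifted 1 elements -> [-1, 0, 2, 18, 3, -3]
Insert 18: shifted 0 elements -> [-1, 0, 2, 18, 3, -3]
Insert 3: shifted 1 elements -> [-1, 0, 2, 3, 18, -3]
Insert -3: shifted 5 elements -> [-3, -1, 0, 2, 3, 18]


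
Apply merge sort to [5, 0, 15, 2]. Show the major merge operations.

Divide and conquer:
  Merge [5] + [0] -> [0, 5]
  Merge [15] + [2] -> [2, 15]
  Merge [0, 5] + [2, 15] -> [0, 2, 5, 15]


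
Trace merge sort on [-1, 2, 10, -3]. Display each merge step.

Divide and conquer:
  Merge [-1] + [2] -> [-1, 2]
  Merge [10] + [-3] -> [-3, 10]
  Merge [-1, 2] + [-3, 10] -> [-3, -1, 2, 10]


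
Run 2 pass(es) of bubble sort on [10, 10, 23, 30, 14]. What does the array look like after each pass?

After pass 1: [10, 10, 23, 14, 30] (1 swaps)
After pass 2: [10, 10, 14, 23, 30] (1 swaps)
Total swaps: 2


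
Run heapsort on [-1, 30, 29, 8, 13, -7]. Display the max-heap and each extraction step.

Build heap: [30, 13, 29, 8, -1, -7]
Extract 30: [29, 13, -7, 8, -1, 30]
Extract 29: [13, 8, -7, -1, 29, 30]
Extract 13: [8, -1, -7, 13, 29, 30]
Extract 8: [-1, -7, 8, 13, 29, 30]
Extract -1: [-7, -1, 8, 13, 29, 30]


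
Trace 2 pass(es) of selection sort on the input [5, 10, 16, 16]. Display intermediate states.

Pass 1: Select minimum 5 at index 0, swap -> [5, 10, 16, 16]
Pass 2: Select minimum 10 at index 1, swap -> [5, 10, 16, 16]


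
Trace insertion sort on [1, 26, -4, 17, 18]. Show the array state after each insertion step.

First element 1 is already 'sorted'
Insert 26: shifted 0 elements -> [1, 26, -4, 17, 18]
Insert -4: shifted 2 elements -> [-4, 1, 26, 17, 18]
Insert 17: shifted 1 elements -> [-4, 1, 17, 26, 18]
Insert 18: shifted 1 elements -> [-4, 1, 17, 18, 26]


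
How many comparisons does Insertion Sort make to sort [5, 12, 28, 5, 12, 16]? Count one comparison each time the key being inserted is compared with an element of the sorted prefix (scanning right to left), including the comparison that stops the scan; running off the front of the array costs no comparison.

Insert 12: 5 <= 12 (stop) = 1 comparison(s) -> [5, 12, 28, 5, 12, 16]
Insert 28: 12 <= 28 (stop) = 1 comparison(s) -> [5, 12, 28, 5, 12, 16]
Insert 5: 28 > 5 (shift), 12 > 5 (shift), 5 <= 5 (stop) = 3 comparison(s) -> [5, 5, 12, 28, 12, 16]
Insert 12: 28 > 12 (shift), 12 <= 12 (stop) = 2 comparison(s) -> [5, 5, 12, 12, 28, 16]
Insert 16: 28 > 16 (shift), 12 <= 16 (stop) = 2 comparison(s) -> [5, 5, 12, 12, 16, 28]
Total comparisons: 1 + 1 + 3 + 2 + 2 = 9


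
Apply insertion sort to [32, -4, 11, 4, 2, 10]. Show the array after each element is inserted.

First element 32 is already 'sorted'
Insert -4: shifted 1 elements -> [-4, 32, 11, 4, 2, 10]
Insert 11: shifted 1 elements -> [-4, 11, 32, 4, 2, 10]
Insert 4: shifted 2 elements -> [-4, 4, 11, 32, 2, 10]
Insert 2: shifted 3 elements -> [-4, 2, 4, 11, 32, 10]
Insert 10: shifted 2 elements -> [-4, 2, 4, 10, 11, 32]


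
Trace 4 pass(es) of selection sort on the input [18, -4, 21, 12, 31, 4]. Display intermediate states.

Pass 1: Select minimum -4 at index 1, swap -> [-4, 18, 21, 12, 31, 4]
Pass 2: Select minimum 4 at index 5, swap -> [-4, 4, 21, 12, 31, 18]
Pass 3: Select minimum 12 at index 3, swap -> [-4, 4, 12, 21, 31, 18]
Pass 4: Select minimum 18 at index 5, swap -> [-4, 4, 12, 18, 31, 21]


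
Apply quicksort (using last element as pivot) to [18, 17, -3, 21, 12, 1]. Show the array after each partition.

Partition 1: pivot=1 at index 1 -> [-3, 1, 18, 21, 12, 17]
Partition 2: pivot=17 at index 3 -> [-3, 1, 12, 17, 18, 21]
Partition 3: pivot=21 at index 5 -> [-3, 1, 12, 17, 18, 21]


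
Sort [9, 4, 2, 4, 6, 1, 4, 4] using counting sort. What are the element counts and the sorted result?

Count array: [0, 1, 1, 0, 4, 0, 1, 0, 0, 1]
(count[i] = number of elements equal to i)
Cumulative count: [0, 1, 2, 2, 6, 6, 7, 7, 7, 8]
Sorted: [1, 2, 4, 4, 4, 4, 6, 9]


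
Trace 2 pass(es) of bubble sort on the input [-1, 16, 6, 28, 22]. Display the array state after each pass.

After pass 1: [-1, 6, 16, 22, 28] (2 swaps)
After pass 2: [-1, 6, 16, 22, 28] (0 swaps)
Total swaps: 2


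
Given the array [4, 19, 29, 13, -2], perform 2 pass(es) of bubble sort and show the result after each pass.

After pass 1: [4, 19, 13, -2, 29] (2 swaps)
After pass 2: [4, 13, -2, 19, 29] (2 swaps)
Total swaps: 4


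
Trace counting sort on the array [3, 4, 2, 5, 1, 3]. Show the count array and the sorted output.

Count array: [0, 1, 1, 2, 1, 1]
(count[i] = number of elements equal to i)
Cumulative count: [0, 1, 2, 4, 5, 6]
Sorted: [1, 2, 3, 3, 4, 5]


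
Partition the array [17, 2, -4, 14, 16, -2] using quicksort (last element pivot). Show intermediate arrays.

Partition 1: pivot=-2 at index 1 -> [-4, -2, 17, 14, 16, 2]
Partition 2: pivot=2 at index 2 -> [-4, -2, 2, 14, 16, 17]
Partition 3: pivot=17 at index 5 -> [-4, -2, 2, 14, 16, 17]
Partition 4: pivot=16 at index 4 -> [-4, -2, 2, 14, 16, 17]


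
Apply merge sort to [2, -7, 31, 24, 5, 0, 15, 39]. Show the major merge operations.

Divide and conquer:
  Merge [2] + [-7] -> [-7, 2]
  Merge [31] + [24] -> [24, 31]
  Merge [-7, 2] + [24, 31] -> [-7, 2, 24, 31]
  Merge [5] + [0] -> [0, 5]
  Merge [15] + [39] -> [15, 39]
  Merge [0, 5] + [15, 39] -> [0, 5, 15, 39]
  Merge [-7, 2, 24, 31] + [0, 5, 15, 39] -> [-7, 0, 2, 5, 15, 24, 31, 39]


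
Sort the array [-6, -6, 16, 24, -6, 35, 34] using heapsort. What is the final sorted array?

Build heap: [35, 24, 34, -6, -6, 16, -6]
Extract 35: [34, 24, 16, -6, -6, -6, 35]
Extract 34: [24, -6, 16, -6, -6, 34, 35]
Extract 24: [16, -6, -6, -6, 24, 34, 35]
Extract 16: [-6, -6, -6, 16, 24, 34, 35]
Extract -6: [-6, -6, -6, 16, 24, 34, 35]
Extract -6: [-6, -6, -6, 16, 24, 34, 35]


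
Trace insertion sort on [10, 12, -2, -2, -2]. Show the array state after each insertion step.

First element 10 is already 'sorted'
Insert 12: shifted 0 elements -> [10, 12, -2, -2, -2]
Insert -2: shifted 2 elements -> [-2, 10, 12, -2, -2]
Insert -2: shifted 2 elements -> [-2, -2, 10, 12, -2]
Insert -2: shifted 2 elements -> [-2, -2, -2, 10, 12]


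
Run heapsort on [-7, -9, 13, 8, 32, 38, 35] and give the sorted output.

Build heap: [38, 32, 35, 8, -9, 13, -7]
Extract 38: [35, 32, 13, 8, -9, -7, 38]
Extract 35: [32, 8, 13, -7, -9, 35, 38]
Extract 32: [13, 8, -9, -7, 32, 35, 38]
Extract 13: [8, -7, -9, 13, 32, 35, 38]
Extract 8: [-7, -9, 8, 13, 32, 35, 38]
Extract -7: [-9, -7, 8, 13, 32, 35, 38]


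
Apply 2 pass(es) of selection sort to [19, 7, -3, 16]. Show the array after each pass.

Pass 1: Select minimum -3 at index 2, swap -> [-3, 7, 19, 16]
Pass 2: Select minimum 7 at index 1, swap -> [-3, 7, 19, 16]


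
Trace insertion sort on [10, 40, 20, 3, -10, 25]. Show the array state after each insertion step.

First element 10 is already 'sorted'
Insert 40: shifted 0 elements -> [10, 40, 20, 3, -10, 25]
Insert 20: shifted 1 elements -> [10, 20, 40, 3, -10, 25]
Insert 3: shifted 3 elements -> [3, 10, 20, 40, -10, 25]
Insert -10: shifted 4 elements -> [-10, 3, 10, 20, 40, 25]
Insert 25: shifted 1 elements -> [-10, 3, 10, 20, 25, 40]


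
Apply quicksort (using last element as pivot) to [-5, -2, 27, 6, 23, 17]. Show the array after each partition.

Partition 1: pivot=17 at index 3 -> [-5, -2, 6, 17, 23, 27]
Partition 2: pivot=6 at index 2 -> [-5, -2, 6, 17, 23, 27]
Partition 3: pivot=-2 at index 1 -> [-5, -2, 6, 17, 23, 27]
Partition 4: pivot=27 at index 5 -> [-5, -2, 6, 17, 23, 27]


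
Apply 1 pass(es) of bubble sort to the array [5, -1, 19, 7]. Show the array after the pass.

After pass 1: [-1, 5, 7, 19] (2 swaps)
Total swaps: 2


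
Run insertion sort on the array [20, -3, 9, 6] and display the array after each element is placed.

First element 20 is already 'sorted'
Insert -3: shifted 1 elements -> [-3, 20, 9, 6]
Insert 9: shifted 1 elements -> [-3, 9, 20, 6]
Insert 6: shifted 2 elements -> [-3, 6, 9, 20]


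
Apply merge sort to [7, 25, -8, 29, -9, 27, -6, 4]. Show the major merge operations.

Divide and conquer:
  Merge [7] + [25] -> [7, 25]
  Merge [-8] + [29] -> [-8, 29]
  Merge [7, 25] + [-8, 29] -> [-8, 7, 25, 29]
  Merge [-9] + [27] -> [-9, 27]
  Merge [-6] + [4] -> [-6, 4]
  Merge [-9, 27] + [-6, 4] -> [-9, -6, 4, 27]
  Merge [-8, 7, 25, 29] + [-9, -6, 4, 27] -> [-9, -8, -6, 4, 7, 25, 27, 29]


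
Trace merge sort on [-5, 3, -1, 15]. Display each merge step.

Divide and conquer:
  Merge [-5] + [3] -> [-5, 3]
  Merge [-1] + [15] -> [-1, 15]
  Merge [-5, 3] + [-1, 15] -> [-5, -1, 3, 15]


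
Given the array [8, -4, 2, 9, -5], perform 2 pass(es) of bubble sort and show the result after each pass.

After pass 1: [-4, 2, 8, -5, 9] (3 swaps)
After pass 2: [-4, 2, -5, 8, 9] (1 swaps)
Total swaps: 4


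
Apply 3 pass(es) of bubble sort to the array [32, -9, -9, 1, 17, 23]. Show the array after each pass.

After pass 1: [-9, -9, 1, 17, 23, 32] (5 swaps)
After pass 2: [-9, -9, 1, 17, 23, 32] (0 swaps)
After pass 3: [-9, -9, 1, 17, 23, 32] (0 swaps)
Total swaps: 5


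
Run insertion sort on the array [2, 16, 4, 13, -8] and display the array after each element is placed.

First element 2 is already 'sorted'
Insert 16: shifted 0 elements -> [2, 16, 4, 13, -8]
Insert 4: shifted 1 elements -> [2, 4, 16, 13, -8]
Insert 13: shifted 1 elements -> [2, 4, 13, 16, -8]
Insert -8: shifted 4 elements -> [-8, 2, 4, 13, 16]


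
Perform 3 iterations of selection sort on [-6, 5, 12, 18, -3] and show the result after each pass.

Pass 1: Select minimum -6 at index 0, swap -> [-6, 5, 12, 18, -3]
Pass 2: Select minimum -3 at index 4, swap -> [-6, -3, 12, 18, 5]
Pass 3: Select minimum 5 at index 4, swap -> [-6, -3, 5, 18, 12]


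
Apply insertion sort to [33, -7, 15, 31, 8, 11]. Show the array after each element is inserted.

First element 33 is already 'sorted'
Insert -7: shifted 1 elements -> [-7, 33, 15, 31, 8, 11]
Insert 15: shifted 1 elements -> [-7, 15, 33, 31, 8, 11]
Insert 31: shifted 1 elements -> [-7, 15, 31, 33, 8, 11]
Insert 8: shifted 3 elements -> [-7, 8, 15, 31, 33, 11]
Insert 11: shifted 3 elements -> [-7, 8, 11, 15, 31, 33]


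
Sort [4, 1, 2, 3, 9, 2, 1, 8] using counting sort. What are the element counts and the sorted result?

Count array: [0, 2, 2, 1, 1, 0, 0, 0, 1, 1]
(count[i] = number of elements equal to i)
Cumulative count: [0, 2, 4, 5, 6, 6, 6, 6, 7, 8]
Sorted: [1, 1, 2, 2, 3, 4, 8, 9]


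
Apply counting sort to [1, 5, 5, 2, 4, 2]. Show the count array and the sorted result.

Count array: [0, 1, 2, 0, 1, 2]
(count[i] = number of elements equal to i)
Cumulative count: [0, 1, 3, 3, 4, 6]
Sorted: [1, 2, 2, 4, 5, 5]


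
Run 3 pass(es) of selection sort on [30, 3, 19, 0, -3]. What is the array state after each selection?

Pass 1: Select minimum -3 at index 4, swap -> [-3, 3, 19, 0, 30]
Pass 2: Select minimum 0 at index 3, swap -> [-3, 0, 19, 3, 30]
Pass 3: Select minimum 3 at index 3, swap -> [-3, 0, 3, 19, 30]


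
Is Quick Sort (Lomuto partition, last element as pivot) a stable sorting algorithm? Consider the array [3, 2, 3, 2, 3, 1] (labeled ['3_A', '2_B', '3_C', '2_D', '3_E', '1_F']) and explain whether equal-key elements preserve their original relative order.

Trace Quick Sort on the labeled array (the key is the number; the letter only tracks identity):
  Partition indices 0..5 around pivot 1_F -> [1_F, 2_B, 3_C, 2_D, 3_E, 3_A]
  Partition indices 1..5 around pivot 3_A -> [1_F, 2_B, 3_C, 2_D, 3_E, 3_A]
  Partition indices 1..4 around pivot 3_E -> [1_F, 2_B, 3_C, 2_D, 3_E, 3_A]
  Partition indices 1..3 around pivot 2_D -> [1_F, 2_B, 2_D, 3_C, 3_E, 3_A]
Final order: [1_F, 2_B, 2_D, 3_C, 3_E, 3_A]
Equal keys:
  value 2: originally 2_B, 2_D; after sorting 2_B, 2_D -> order preserved
  value 3: originally 3_A, 3_C, 3_E; after sorting 3_C, 3_E, 3_A -> order changed
Equal keys were reordered, so Quick Sort is not stable: partition swaps elements across long distances and can reorder equal keys. (One such input is enough; an unstable sort may happen to preserve order on other inputs, but it gives no guarantee.)
Answer: Not stable


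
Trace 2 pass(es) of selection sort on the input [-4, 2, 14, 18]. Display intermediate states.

Pass 1: Select minimum -4 at index 0, swap -> [-4, 2, 14, 18]
Pass 2: Select minimum 2 at index 1, swap -> [-4, 2, 14, 18]


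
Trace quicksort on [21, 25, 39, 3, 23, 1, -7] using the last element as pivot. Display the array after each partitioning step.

Partition 1: pivot=-7 at index 0 -> [-7, 25, 39, 3, 23, 1, 21]
Partition 2: pivot=21 at index 3 -> [-7, 3, 1, 21, 23, 39, 25]
Partition 3: pivot=1 at index 1 -> [-7, 1, 3, 21, 23, 39, 25]
Partition 4: pivot=25 at index 5 -> [-7, 1, 3, 21, 23, 25, 39]


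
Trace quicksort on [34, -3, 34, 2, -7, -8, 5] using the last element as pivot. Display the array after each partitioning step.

Partition 1: pivot=5 at index 4 -> [-3, 2, -7, -8, 5, 34, 34]
Partition 2: pivot=-8 at index 0 -> [-8, 2, -7, -3, 5, 34, 34]
Partition 3: pivot=-3 at index 2 -> [-8, -7, -3, 2, 5, 34, 34]
Partition 4: pivot=34 at index 6 -> [-8, -7, -3, 2, 5, 34, 34]


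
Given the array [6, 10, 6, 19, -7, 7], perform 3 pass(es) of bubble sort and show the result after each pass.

After pass 1: [6, 6, 10, -7, 7, 19] (3 swaps)
After pass 2: [6, 6, -7, 7, 10, 19] (2 swaps)
After pass 3: [6, -7, 6, 7, 10, 19] (1 swaps)
Total swaps: 6


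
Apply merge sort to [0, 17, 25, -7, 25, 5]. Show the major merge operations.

Divide and conquer:
  Merge [17] + [25] -> [17, 25]
  Merge [0] + [17, 25] -> [0, 17, 25]
  Merge [25] + [5] -> [5, 25]
  Merge [-7] + [5, 25] -> [-7, 5, 25]
  Merge [0, 17, 25] + [-7, 5, 25] -> [-7, 0, 5, 17, 25, 25]


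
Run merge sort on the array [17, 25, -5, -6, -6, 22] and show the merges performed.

Divide and conquer:
  Merge [25] + [-5] -> [-5, 25]
  Merge [17] + [-5, 25] -> [-5, 17, 25]
  Merge [-6] + [22] -> [-6, 22]
  Merge [-6] + [-6, 22] -> [-6, -6, 22]
  Merge [-5, 17, 25] + [-6, -6, 22] -> [-6, -6, -5, 17, 22, 25]


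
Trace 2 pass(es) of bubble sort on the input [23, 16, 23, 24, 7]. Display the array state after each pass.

After pass 1: [16, 23, 23, 7, 24] (2 swaps)
After pass 2: [16, 23, 7, 23, 24] (1 swaps)
Total swaps: 3


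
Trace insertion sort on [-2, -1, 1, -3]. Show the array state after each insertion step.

First element -2 is already 'sorted'
Insert -1: shifted 0 elements -> [-2, -1, 1, -3]
Insert 1: shifted 0 elements -> [-2, -1, 1, -3]
Insert -3: shifted 3 elements -> [-3, -2, -1, 1]


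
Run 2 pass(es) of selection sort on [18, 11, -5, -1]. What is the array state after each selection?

Pass 1: Select minimum -5 at index 2, swap -> [-5, 11, 18, -1]
Pass 2: Select minimum -1 at index 3, swap -> [-5, -1, 18, 11]


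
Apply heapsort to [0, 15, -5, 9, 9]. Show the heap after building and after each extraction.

Build heap: [15, 9, -5, 0, 9]
Extract 15: [9, 9, -5, 0, 15]
Extract 9: [9, 0, -5, 9, 15]
Extract 9: [0, -5, 9, 9, 15]
Extract 0: [-5, 0, 9, 9, 15]


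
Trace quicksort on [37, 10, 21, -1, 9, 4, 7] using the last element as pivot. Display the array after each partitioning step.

Partition 1: pivot=7 at index 2 -> [-1, 4, 7, 37, 9, 10, 21]
Partition 2: pivot=4 at index 1 -> [-1, 4, 7, 37, 9, 10, 21]
Partition 3: pivot=21 at index 5 -> [-1, 4, 7, 9, 10, 21, 37]
Partition 4: pivot=10 at index 4 -> [-1, 4, 7, 9, 10, 21, 37]


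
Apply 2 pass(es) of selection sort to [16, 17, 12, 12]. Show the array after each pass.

Pass 1: Select minimum 12 at index 2, swap -> [12, 17, 16, 12]
Pass 2: Select minimum 12 at index 3, swap -> [12, 12, 16, 17]


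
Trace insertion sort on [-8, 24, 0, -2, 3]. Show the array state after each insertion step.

First element -8 is already 'sorted'
Insert 24: shifted 0 elements -> [-8, 24, 0, -2, 3]
Insert 0: shifted 1 elements -> [-8, 0, 24, -2, 3]
Insert -2: shifted 2 elements -> [-8, -2, 0, 24, 3]
Insert 3: shifted 1 elements -> [-8, -2, 0, 3, 24]


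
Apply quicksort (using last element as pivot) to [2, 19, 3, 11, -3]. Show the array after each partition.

Partition 1: pivot=-3 at index 0 -> [-3, 19, 3, 11, 2]
Partition 2: pivot=2 at index 1 -> [-3, 2, 3, 11, 19]
Partition 3: pivot=19 at index 4 -> [-3, 2, 3, 11, 19]
Partition 4: pivot=11 at index 3 -> [-3, 2, 3, 11, 19]


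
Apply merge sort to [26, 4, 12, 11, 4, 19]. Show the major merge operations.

Divide and conquer:
  Merge [4] + [12] -> [4, 12]
  Merge [26] + [4, 12] -> [4, 12, 26]
  Merge [4] + [19] -> [4, 19]
  Merge [11] + [4, 19] -> [4, 11, 19]
  Merge [4, 12, 26] + [4, 11, 19] -> [4, 4, 11, 12, 19, 26]


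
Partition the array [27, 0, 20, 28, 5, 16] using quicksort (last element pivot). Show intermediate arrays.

Partition 1: pivot=16 at index 2 -> [0, 5, 16, 28, 27, 20]
Partition 2: pivot=5 at index 1 -> [0, 5, 16, 28, 27, 20]
Partition 3: pivot=20 at index 3 -> [0, 5, 16, 20, 27, 28]
Partition 4: pivot=28 at index 5 -> [0, 5, 16, 20, 27, 28]


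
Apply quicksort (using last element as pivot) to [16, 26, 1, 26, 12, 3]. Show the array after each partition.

Partition 1: pivot=3 at index 1 -> [1, 3, 16, 26, 12, 26]
Partition 2: pivot=26 at index 5 -> [1, 3, 16, 26, 12, 26]
Partition 3: pivot=12 at index 2 -> [1, 3, 12, 26, 16, 26]
Partition 4: pivot=16 at index 3 -> [1, 3, 12, 16, 26, 26]


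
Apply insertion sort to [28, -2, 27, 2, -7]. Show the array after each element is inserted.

First element 28 is already 'sorted'
Insert -2: shifted 1 elements -> [-2, 28, 27, 2, -7]
Insert 27: shifted 1 elements -> [-2, 27, 28, 2, -7]
Insert 2: shifted 2 elements -> [-2, 2, 27, 28, -7]
Insert -7: shifted 4 elements -> [-7, -2, 2, 27, 28]


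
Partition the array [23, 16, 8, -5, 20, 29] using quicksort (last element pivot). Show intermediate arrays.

Partition 1: pivot=29 at index 5 -> [23, 16, 8, -5, 20, 29]
Partition 2: pivot=20 at index 3 -> [16, 8, -5, 20, 23, 29]
Partition 3: pivot=-5 at index 0 -> [-5, 8, 16, 20, 23, 29]
Partition 4: pivot=16 at index 2 -> [-5, 8, 16, 20, 23, 29]


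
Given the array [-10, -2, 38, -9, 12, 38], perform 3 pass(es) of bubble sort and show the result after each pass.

After pass 1: [-10, -2, -9, 12, 38, 38] (2 swaps)
After pass 2: [-10, -9, -2, 12, 38, 38] (1 swaps)
After pass 3: [-10, -9, -2, 12, 38, 38] (0 swaps)
Total swaps: 3


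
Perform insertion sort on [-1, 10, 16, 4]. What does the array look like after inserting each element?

First element -1 is already 'sorted'
Insert 10: shifted 0 elements -> [-1, 10, 16, 4]
Insert 16: shifted 0 elements -> [-1, 10, 16, 4]
Insert 4: shifted 2 elements -> [-1, 4, 10, 16]


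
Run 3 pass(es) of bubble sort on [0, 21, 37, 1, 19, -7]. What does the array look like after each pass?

After pass 1: [0, 21, 1, 19, -7, 37] (3 swaps)
After pass 2: [0, 1, 19, -7, 21, 37] (3 swaps)
After pass 3: [0, 1, -7, 19, 21, 37] (1 swaps)
Total swaps: 7


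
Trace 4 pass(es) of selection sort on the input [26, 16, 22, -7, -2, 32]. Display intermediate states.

Pass 1: Select minimum -7 at index 3, swap -> [-7, 16, 22, 26, -2, 32]
Pass 2: Select minimum -2 at index 4, swap -> [-7, -2, 22, 26, 16, 32]
Pass 3: Select minimum 16 at index 4, swap -> [-7, -2, 16, 26, 22, 32]
Pass 4: Select minimum 22 at index 4, swap -> [-7, -2, 16, 22, 26, 32]


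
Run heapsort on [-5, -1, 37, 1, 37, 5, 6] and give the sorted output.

Build heap: [37, 1, 37, -5, -1, 5, 6]
Extract 37: [37, 1, 6, -5, -1, 5, 37]
Extract 37: [6, 1, 5, -5, -1, 37, 37]
Extract 6: [5, 1, -1, -5, 6, 37, 37]
Extract 5: [1, -5, -1, 5, 6, 37, 37]
Extract 1: [-1, -5, 1, 5, 6, 37, 37]
Extract -1: [-5, -1, 1, 5, 6, 37, 37]


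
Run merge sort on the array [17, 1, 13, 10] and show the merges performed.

Divide and conquer:
  Merge [17] + [1] -> [1, 17]
  Merge [13] + [10] -> [10, 13]
  Merge [1, 17] + [10, 13] -> [1, 10, 13, 17]
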